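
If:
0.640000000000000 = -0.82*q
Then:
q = -0.78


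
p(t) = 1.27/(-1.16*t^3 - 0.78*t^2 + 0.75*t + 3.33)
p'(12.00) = 0.00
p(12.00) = -0.00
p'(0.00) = -0.09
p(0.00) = 0.38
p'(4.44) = 0.01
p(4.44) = -0.01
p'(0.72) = 0.30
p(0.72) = 0.42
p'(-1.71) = 0.28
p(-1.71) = 0.23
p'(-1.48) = 0.32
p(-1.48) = 0.30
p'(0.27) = -0.01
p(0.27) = 0.37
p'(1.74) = 1.08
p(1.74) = -0.33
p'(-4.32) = 0.01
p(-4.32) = 0.02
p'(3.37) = 0.02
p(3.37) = -0.03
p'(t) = 1.27*(3.48*t^2 + 1.56*t - 0.75)/(-1.16*t^3 - 0.78*t^2 + 0.75*t + 3.33)^2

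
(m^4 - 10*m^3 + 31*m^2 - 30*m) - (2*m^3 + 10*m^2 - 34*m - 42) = m^4 - 12*m^3 + 21*m^2 + 4*m + 42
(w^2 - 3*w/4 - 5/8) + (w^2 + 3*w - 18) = 2*w^2 + 9*w/4 - 149/8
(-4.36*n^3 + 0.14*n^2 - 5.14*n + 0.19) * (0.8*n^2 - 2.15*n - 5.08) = -3.488*n^5 + 9.486*n^4 + 17.7358*n^3 + 10.4918*n^2 + 25.7027*n - 0.9652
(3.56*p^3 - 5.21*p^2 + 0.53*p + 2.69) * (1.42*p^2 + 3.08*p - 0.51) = 5.0552*p^5 + 3.5666*p^4 - 17.1098*p^3 + 8.1093*p^2 + 8.0149*p - 1.3719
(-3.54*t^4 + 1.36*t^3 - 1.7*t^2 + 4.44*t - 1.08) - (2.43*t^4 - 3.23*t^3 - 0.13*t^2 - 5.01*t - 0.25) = -5.97*t^4 + 4.59*t^3 - 1.57*t^2 + 9.45*t - 0.83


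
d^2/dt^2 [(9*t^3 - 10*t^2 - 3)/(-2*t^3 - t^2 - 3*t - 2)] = 2*(58*t^6 + 162*t^5 + 108*t^4 - 325*t^3 - 159*t^2 - 117*t + 61)/(8*t^9 + 12*t^8 + 42*t^7 + 61*t^6 + 87*t^5 + 105*t^4 + 87*t^3 + 66*t^2 + 36*t + 8)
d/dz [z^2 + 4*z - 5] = 2*z + 4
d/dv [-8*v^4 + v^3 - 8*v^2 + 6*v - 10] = -32*v^3 + 3*v^2 - 16*v + 6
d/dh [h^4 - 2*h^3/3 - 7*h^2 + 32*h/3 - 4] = 4*h^3 - 2*h^2 - 14*h + 32/3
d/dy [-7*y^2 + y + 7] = 1 - 14*y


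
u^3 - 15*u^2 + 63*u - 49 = (u - 7)^2*(u - 1)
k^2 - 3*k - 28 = (k - 7)*(k + 4)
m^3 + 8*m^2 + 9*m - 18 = (m - 1)*(m + 3)*(m + 6)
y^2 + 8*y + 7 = (y + 1)*(y + 7)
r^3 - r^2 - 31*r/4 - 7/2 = (r - 7/2)*(r + 1/2)*(r + 2)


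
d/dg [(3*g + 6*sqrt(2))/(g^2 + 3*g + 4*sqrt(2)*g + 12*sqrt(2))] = 3*(g^2 + 3*g + 4*sqrt(2)*g - (g + 2*sqrt(2))*(2*g + 3 + 4*sqrt(2)) + 12*sqrt(2))/(g^2 + 3*g + 4*sqrt(2)*g + 12*sqrt(2))^2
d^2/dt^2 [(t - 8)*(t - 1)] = 2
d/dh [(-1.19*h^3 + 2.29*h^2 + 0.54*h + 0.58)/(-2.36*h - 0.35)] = (5.6168*h^3 - 4.1549*h^2 - 1.603*h + 1.1798)/(5.5696*h^2 + 1.652*h + 0.1225)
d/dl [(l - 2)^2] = 2*l - 4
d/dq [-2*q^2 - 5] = -4*q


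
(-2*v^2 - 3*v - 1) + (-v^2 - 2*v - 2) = -3*v^2 - 5*v - 3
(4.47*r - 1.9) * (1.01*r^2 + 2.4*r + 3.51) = 4.5147*r^3 + 8.809*r^2 + 11.1297*r - 6.669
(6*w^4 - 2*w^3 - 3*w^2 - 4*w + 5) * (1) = 6*w^4 - 2*w^3 - 3*w^2 - 4*w + 5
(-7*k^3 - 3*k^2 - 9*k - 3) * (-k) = 7*k^4 + 3*k^3 + 9*k^2 + 3*k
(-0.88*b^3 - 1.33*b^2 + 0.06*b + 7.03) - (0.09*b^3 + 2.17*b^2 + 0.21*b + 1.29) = -0.97*b^3 - 3.5*b^2 - 0.15*b + 5.74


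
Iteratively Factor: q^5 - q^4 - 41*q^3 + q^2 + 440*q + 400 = (q + 4)*(q^4 - 5*q^3 - 21*q^2 + 85*q + 100) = (q + 1)*(q + 4)*(q^3 - 6*q^2 - 15*q + 100) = (q + 1)*(q + 4)^2*(q^2 - 10*q + 25) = (q - 5)*(q + 1)*(q + 4)^2*(q - 5)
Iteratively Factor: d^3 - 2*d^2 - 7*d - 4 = (d + 1)*(d^2 - 3*d - 4) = (d - 4)*(d + 1)*(d + 1)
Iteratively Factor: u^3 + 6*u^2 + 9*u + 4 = (u + 1)*(u^2 + 5*u + 4) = (u + 1)*(u + 4)*(u + 1)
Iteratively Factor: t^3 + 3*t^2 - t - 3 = (t + 3)*(t^2 - 1) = (t + 1)*(t + 3)*(t - 1)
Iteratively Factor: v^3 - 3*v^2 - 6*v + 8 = (v - 4)*(v^2 + v - 2) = (v - 4)*(v - 1)*(v + 2)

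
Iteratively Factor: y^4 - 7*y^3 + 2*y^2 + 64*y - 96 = (y - 2)*(y^3 - 5*y^2 - 8*y + 48) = (y - 4)*(y - 2)*(y^2 - y - 12) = (y - 4)*(y - 2)*(y + 3)*(y - 4)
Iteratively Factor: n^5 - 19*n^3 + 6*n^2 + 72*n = (n - 3)*(n^4 + 3*n^3 - 10*n^2 - 24*n) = (n - 3)*(n + 2)*(n^3 + n^2 - 12*n) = (n - 3)^2*(n + 2)*(n^2 + 4*n) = n*(n - 3)^2*(n + 2)*(n + 4)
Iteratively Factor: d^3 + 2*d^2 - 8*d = (d)*(d^2 + 2*d - 8) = d*(d - 2)*(d + 4)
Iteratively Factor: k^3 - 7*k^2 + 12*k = (k)*(k^2 - 7*k + 12) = k*(k - 4)*(k - 3)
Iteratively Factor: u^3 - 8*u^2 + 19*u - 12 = (u - 3)*(u^2 - 5*u + 4) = (u - 3)*(u - 1)*(u - 4)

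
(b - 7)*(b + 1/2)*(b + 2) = b^3 - 9*b^2/2 - 33*b/2 - 7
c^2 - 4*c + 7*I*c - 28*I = (c - 4)*(c + 7*I)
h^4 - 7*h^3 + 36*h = h*(h - 6)*(h - 3)*(h + 2)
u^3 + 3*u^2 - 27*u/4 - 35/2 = (u - 5/2)*(u + 2)*(u + 7/2)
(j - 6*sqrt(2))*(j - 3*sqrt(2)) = j^2 - 9*sqrt(2)*j + 36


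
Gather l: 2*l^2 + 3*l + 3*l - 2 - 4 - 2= 2*l^2 + 6*l - 8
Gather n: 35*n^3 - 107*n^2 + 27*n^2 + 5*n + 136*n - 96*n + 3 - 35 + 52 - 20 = 35*n^3 - 80*n^2 + 45*n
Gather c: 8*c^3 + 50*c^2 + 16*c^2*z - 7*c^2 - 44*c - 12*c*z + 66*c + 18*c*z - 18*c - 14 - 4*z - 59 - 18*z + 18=8*c^3 + c^2*(16*z + 43) + c*(6*z + 4) - 22*z - 55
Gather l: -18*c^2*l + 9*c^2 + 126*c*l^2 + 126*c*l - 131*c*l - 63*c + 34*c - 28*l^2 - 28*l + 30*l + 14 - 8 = 9*c^2 - 29*c + l^2*(126*c - 28) + l*(-18*c^2 - 5*c + 2) + 6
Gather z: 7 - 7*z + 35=42 - 7*z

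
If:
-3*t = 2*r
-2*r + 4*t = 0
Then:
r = 0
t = 0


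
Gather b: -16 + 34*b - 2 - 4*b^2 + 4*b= -4*b^2 + 38*b - 18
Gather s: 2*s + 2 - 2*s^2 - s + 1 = -2*s^2 + s + 3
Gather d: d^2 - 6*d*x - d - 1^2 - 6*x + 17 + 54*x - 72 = d^2 + d*(-6*x - 1) + 48*x - 56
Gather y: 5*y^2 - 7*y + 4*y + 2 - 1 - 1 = 5*y^2 - 3*y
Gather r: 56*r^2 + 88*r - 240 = 56*r^2 + 88*r - 240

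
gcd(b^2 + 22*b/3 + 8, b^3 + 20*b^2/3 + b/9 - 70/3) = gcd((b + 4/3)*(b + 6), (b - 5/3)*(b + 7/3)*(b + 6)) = b + 6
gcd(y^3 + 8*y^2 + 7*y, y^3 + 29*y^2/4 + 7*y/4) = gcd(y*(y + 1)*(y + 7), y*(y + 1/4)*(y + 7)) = y^2 + 7*y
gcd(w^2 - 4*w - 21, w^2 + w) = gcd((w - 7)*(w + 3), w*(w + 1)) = 1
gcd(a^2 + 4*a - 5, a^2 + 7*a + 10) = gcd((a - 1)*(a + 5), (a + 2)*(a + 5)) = a + 5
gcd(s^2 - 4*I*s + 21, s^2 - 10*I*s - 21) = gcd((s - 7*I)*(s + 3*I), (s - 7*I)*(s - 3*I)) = s - 7*I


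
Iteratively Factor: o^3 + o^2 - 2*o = (o)*(o^2 + o - 2) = o*(o + 2)*(o - 1)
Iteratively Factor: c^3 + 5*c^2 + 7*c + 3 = (c + 1)*(c^2 + 4*c + 3) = (c + 1)*(c + 3)*(c + 1)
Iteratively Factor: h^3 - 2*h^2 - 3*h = (h + 1)*(h^2 - 3*h) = (h - 3)*(h + 1)*(h)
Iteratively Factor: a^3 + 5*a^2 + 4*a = (a + 1)*(a^2 + 4*a) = (a + 1)*(a + 4)*(a)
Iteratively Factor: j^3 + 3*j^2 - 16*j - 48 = (j + 3)*(j^2 - 16) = (j - 4)*(j + 3)*(j + 4)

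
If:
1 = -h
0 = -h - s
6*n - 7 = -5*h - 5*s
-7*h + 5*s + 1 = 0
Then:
No Solution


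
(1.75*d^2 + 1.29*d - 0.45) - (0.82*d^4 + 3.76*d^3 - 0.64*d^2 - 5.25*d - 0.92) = -0.82*d^4 - 3.76*d^3 + 2.39*d^2 + 6.54*d + 0.47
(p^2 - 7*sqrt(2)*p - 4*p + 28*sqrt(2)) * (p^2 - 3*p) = p^4 - 7*sqrt(2)*p^3 - 7*p^3 + 12*p^2 + 49*sqrt(2)*p^2 - 84*sqrt(2)*p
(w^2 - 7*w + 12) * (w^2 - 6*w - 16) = w^4 - 13*w^3 + 38*w^2 + 40*w - 192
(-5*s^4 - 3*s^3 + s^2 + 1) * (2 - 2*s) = 10*s^5 - 4*s^4 - 8*s^3 + 2*s^2 - 2*s + 2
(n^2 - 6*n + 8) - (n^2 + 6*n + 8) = -12*n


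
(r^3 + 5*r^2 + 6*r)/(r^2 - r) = (r^2 + 5*r + 6)/(r - 1)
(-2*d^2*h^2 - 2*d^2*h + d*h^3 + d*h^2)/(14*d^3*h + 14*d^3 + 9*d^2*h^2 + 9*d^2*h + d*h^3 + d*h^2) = h*(-2*d + h)/(14*d^2 + 9*d*h + h^2)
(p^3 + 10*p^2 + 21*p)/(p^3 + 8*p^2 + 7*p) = (p + 3)/(p + 1)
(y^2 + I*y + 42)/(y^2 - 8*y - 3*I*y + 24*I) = (y^2 + I*y + 42)/(y^2 - 8*y - 3*I*y + 24*I)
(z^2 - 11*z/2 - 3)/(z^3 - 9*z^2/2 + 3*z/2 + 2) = (z - 6)/(z^2 - 5*z + 4)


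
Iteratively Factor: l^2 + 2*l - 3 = (l - 1)*(l + 3)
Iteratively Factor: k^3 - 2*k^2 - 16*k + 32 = (k - 2)*(k^2 - 16) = (k - 4)*(k - 2)*(k + 4)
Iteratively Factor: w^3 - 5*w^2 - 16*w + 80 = (w - 4)*(w^2 - w - 20) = (w - 4)*(w + 4)*(w - 5)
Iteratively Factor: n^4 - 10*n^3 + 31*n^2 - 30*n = (n - 2)*(n^3 - 8*n^2 + 15*n) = (n - 3)*(n - 2)*(n^2 - 5*n) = (n - 5)*(n - 3)*(n - 2)*(n)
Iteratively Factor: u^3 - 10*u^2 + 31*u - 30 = (u - 5)*(u^2 - 5*u + 6) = (u - 5)*(u - 2)*(u - 3)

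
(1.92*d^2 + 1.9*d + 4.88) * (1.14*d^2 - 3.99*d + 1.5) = 2.1888*d^4 - 5.4948*d^3 + 0.862199999999999*d^2 - 16.6212*d + 7.32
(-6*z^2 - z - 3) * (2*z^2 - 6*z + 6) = -12*z^4 + 34*z^3 - 36*z^2 + 12*z - 18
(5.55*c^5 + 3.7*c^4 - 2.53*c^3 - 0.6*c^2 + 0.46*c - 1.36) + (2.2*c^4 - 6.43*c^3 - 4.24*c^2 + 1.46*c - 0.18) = 5.55*c^5 + 5.9*c^4 - 8.96*c^3 - 4.84*c^2 + 1.92*c - 1.54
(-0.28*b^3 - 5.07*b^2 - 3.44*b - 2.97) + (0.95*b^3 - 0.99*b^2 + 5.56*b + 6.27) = 0.67*b^3 - 6.06*b^2 + 2.12*b + 3.3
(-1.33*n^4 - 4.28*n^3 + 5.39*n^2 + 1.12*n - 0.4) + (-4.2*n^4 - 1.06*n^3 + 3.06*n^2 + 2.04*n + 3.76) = -5.53*n^4 - 5.34*n^3 + 8.45*n^2 + 3.16*n + 3.36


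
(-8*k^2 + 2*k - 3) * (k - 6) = -8*k^3 + 50*k^2 - 15*k + 18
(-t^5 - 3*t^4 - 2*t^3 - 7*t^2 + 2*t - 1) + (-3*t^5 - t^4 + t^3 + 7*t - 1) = -4*t^5 - 4*t^4 - t^3 - 7*t^2 + 9*t - 2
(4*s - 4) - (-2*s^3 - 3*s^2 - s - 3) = 2*s^3 + 3*s^2 + 5*s - 1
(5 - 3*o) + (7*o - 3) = 4*o + 2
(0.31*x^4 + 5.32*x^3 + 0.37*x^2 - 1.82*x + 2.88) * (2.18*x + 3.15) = 0.6758*x^5 + 12.5741*x^4 + 17.5646*x^3 - 2.8021*x^2 + 0.545400000000001*x + 9.072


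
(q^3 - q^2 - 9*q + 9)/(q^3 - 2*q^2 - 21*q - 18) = (q^2 - 4*q + 3)/(q^2 - 5*q - 6)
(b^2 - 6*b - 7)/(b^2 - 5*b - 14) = (b + 1)/(b + 2)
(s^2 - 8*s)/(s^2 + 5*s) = (s - 8)/(s + 5)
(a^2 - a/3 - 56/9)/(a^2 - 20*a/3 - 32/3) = (-9*a^2 + 3*a + 56)/(3*(-3*a^2 + 20*a + 32))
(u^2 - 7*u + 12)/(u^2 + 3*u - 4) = (u^2 - 7*u + 12)/(u^2 + 3*u - 4)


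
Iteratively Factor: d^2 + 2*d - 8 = (d + 4)*(d - 2)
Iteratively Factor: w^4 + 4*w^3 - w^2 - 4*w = (w - 1)*(w^3 + 5*w^2 + 4*w) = (w - 1)*(w + 1)*(w^2 + 4*w) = w*(w - 1)*(w + 1)*(w + 4)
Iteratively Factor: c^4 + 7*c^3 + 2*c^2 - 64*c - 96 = (c + 4)*(c^3 + 3*c^2 - 10*c - 24) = (c + 4)^2*(c^2 - c - 6) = (c - 3)*(c + 4)^2*(c + 2)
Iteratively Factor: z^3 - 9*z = (z + 3)*(z^2 - 3*z) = (z - 3)*(z + 3)*(z)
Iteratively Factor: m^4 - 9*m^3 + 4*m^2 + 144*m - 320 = (m - 4)*(m^3 - 5*m^2 - 16*m + 80) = (m - 4)*(m + 4)*(m^2 - 9*m + 20) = (m - 5)*(m - 4)*(m + 4)*(m - 4)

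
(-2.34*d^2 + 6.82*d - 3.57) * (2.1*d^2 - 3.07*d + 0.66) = -4.914*d^4 + 21.5058*d^3 - 29.9788*d^2 + 15.4611*d - 2.3562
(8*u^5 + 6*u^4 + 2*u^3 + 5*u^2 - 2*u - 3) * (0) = 0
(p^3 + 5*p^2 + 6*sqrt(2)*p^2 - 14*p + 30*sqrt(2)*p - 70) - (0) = p^3 + 5*p^2 + 6*sqrt(2)*p^2 - 14*p + 30*sqrt(2)*p - 70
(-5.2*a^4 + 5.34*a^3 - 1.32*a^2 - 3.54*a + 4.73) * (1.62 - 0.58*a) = 3.016*a^5 - 11.5212*a^4 + 9.4164*a^3 - 0.0852000000000004*a^2 - 8.4782*a + 7.6626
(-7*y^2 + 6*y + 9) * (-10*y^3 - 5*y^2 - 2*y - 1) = 70*y^5 - 25*y^4 - 106*y^3 - 50*y^2 - 24*y - 9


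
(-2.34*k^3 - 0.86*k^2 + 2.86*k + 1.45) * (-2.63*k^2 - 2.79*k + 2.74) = 6.1542*k^5 + 8.7904*k^4 - 11.534*k^3 - 14.1493*k^2 + 3.7909*k + 3.973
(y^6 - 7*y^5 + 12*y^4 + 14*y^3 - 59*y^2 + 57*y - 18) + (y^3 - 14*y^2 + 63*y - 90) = y^6 - 7*y^5 + 12*y^4 + 15*y^3 - 73*y^2 + 120*y - 108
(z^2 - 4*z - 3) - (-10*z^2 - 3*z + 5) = 11*z^2 - z - 8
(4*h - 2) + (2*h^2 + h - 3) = 2*h^2 + 5*h - 5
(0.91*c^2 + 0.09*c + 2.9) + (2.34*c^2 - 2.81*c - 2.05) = 3.25*c^2 - 2.72*c + 0.85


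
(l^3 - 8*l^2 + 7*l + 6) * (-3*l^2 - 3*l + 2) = -3*l^5 + 21*l^4 + 5*l^3 - 55*l^2 - 4*l + 12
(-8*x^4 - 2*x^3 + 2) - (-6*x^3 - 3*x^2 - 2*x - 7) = -8*x^4 + 4*x^3 + 3*x^2 + 2*x + 9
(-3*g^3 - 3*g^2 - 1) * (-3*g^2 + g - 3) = 9*g^5 + 6*g^4 + 6*g^3 + 12*g^2 - g + 3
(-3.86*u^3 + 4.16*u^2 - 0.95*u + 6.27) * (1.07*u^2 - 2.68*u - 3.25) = -4.1302*u^5 + 14.796*u^4 + 0.379699999999998*u^3 - 4.2651*u^2 - 13.7161*u - 20.3775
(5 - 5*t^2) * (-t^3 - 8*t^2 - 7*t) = 5*t^5 + 40*t^4 + 30*t^3 - 40*t^2 - 35*t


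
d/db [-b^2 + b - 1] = 1 - 2*b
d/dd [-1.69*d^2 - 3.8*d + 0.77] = -3.38*d - 3.8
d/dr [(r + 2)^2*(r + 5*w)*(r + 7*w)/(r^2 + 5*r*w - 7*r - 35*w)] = (2*r^3 + 7*r^2*w - 17*r^2 - 98*r*w - 56*r - 224*w - 28)/(r^2 - 14*r + 49)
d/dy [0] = 0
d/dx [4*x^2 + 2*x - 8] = 8*x + 2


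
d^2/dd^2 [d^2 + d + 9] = 2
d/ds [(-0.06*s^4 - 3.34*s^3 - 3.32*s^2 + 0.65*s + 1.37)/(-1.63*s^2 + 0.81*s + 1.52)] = (0.1956*s^5 + 5.2984*s^4 - 5.7756*s^3 - 16.8601*s^2 - 5.6266*s - 0.1217)/(2.6569*s^4 - 2.6406*s^3 - 4.2991*s^2 + 2.4624*s + 2.3104)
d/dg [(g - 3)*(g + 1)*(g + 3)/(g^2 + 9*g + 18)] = (g^2 + 12*g - 9)/(g^2 + 12*g + 36)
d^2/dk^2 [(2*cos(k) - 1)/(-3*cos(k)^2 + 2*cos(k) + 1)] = 2*(81*(1 - cos(2*k))^2*cos(k)/4 - 3*(1 - cos(2*k))^2 - 127*cos(k)/4 - 7*cos(2*k)/2 + 81*cos(3*k)/4 - 9*cos(5*k)/2 + 39/2)/((cos(k) - 1)^3*(3*cos(k) + 1)^3)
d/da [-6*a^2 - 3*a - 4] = -12*a - 3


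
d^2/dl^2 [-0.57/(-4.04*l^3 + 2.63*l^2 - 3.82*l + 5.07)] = ((2.9982 - 13.8168*l)*(4.04*l^3 - 2.63*l^2 + 3.82*l - 5.07) + 0.57*(12.12*l^2 - 5.26*l + 3.82)*(24.24*l^2 - 10.52*l + 7.64))/(4.04*l^3 - 2.63*l^2 + 3.82*l - 5.07)^3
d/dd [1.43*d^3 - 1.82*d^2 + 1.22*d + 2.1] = 4.29*d^2 - 3.64*d + 1.22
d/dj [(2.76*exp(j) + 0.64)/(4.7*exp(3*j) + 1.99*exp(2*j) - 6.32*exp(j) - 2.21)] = (-(2.76*exp(j) + 0.64)*(14.1*exp(2*j) + 3.98*exp(j) - 6.32) + 12.972*exp(3*j) + 5.4924*exp(2*j) - 17.4432*exp(j) - 6.0996)*exp(j)/(4.7*exp(3*j) + 1.99*exp(2*j) - 6.32*exp(j) - 2.21)^2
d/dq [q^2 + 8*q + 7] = 2*q + 8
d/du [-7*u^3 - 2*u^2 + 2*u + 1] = -21*u^2 - 4*u + 2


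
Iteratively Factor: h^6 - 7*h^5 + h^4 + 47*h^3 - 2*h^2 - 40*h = (h - 5)*(h^5 - 2*h^4 - 9*h^3 + 2*h^2 + 8*h) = h*(h - 5)*(h^4 - 2*h^3 - 9*h^2 + 2*h + 8) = h*(h - 5)*(h + 2)*(h^3 - 4*h^2 - h + 4) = h*(h - 5)*(h + 1)*(h + 2)*(h^2 - 5*h + 4) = h*(h - 5)*(h - 4)*(h + 1)*(h + 2)*(h - 1)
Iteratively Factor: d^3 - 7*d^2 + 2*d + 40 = (d - 4)*(d^2 - 3*d - 10) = (d - 5)*(d - 4)*(d + 2)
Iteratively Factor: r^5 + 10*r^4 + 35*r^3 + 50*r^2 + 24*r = (r + 1)*(r^4 + 9*r^3 + 26*r^2 + 24*r) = (r + 1)*(r + 3)*(r^3 + 6*r^2 + 8*r) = (r + 1)*(r + 3)*(r + 4)*(r^2 + 2*r) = (r + 1)*(r + 2)*(r + 3)*(r + 4)*(r)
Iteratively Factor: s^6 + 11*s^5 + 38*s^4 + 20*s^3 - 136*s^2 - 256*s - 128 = (s + 1)*(s^5 + 10*s^4 + 28*s^3 - 8*s^2 - 128*s - 128) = (s + 1)*(s + 2)*(s^4 + 8*s^3 + 12*s^2 - 32*s - 64) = (s + 1)*(s + 2)*(s + 4)*(s^3 + 4*s^2 - 4*s - 16) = (s + 1)*(s + 2)*(s + 4)^2*(s^2 - 4) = (s + 1)*(s + 2)^2*(s + 4)^2*(s - 2)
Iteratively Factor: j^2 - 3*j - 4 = (j + 1)*(j - 4)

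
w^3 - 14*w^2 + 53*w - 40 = (w - 8)*(w - 5)*(w - 1)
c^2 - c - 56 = (c - 8)*(c + 7)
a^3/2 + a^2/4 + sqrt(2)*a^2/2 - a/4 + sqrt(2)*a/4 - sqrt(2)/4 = (a/2 + sqrt(2)/2)*(a - 1/2)*(a + 1)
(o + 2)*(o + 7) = o^2 + 9*o + 14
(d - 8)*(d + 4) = d^2 - 4*d - 32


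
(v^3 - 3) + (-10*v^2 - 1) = v^3 - 10*v^2 - 4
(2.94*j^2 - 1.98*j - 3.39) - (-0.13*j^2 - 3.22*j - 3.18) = 3.07*j^2 + 1.24*j - 0.21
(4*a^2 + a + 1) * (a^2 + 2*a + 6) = 4*a^4 + 9*a^3 + 27*a^2 + 8*a + 6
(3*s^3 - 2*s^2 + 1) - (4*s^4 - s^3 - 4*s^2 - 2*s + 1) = -4*s^4 + 4*s^3 + 2*s^2 + 2*s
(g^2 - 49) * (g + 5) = g^3 + 5*g^2 - 49*g - 245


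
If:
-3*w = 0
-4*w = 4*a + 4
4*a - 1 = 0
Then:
No Solution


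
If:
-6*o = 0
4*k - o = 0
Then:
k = 0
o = 0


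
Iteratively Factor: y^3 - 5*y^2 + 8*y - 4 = (y - 1)*(y^2 - 4*y + 4) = (y - 2)*(y - 1)*(y - 2)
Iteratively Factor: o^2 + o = (o)*(o + 1)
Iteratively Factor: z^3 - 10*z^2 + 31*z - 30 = (z - 2)*(z^2 - 8*z + 15) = (z - 3)*(z - 2)*(z - 5)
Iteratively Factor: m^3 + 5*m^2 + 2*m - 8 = (m - 1)*(m^2 + 6*m + 8) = (m - 1)*(m + 4)*(m + 2)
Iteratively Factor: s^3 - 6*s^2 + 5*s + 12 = (s - 4)*(s^2 - 2*s - 3) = (s - 4)*(s + 1)*(s - 3)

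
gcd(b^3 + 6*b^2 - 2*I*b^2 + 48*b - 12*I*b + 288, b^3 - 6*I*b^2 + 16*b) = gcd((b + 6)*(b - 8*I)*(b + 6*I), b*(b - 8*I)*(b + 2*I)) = b - 8*I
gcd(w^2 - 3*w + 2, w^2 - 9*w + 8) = w - 1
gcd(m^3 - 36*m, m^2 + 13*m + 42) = m + 6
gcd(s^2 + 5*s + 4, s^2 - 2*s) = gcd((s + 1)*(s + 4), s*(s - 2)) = 1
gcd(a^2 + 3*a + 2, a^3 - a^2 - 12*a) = 1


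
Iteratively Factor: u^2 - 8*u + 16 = (u - 4)*(u - 4)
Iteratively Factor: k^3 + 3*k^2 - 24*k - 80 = (k - 5)*(k^2 + 8*k + 16) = (k - 5)*(k + 4)*(k + 4)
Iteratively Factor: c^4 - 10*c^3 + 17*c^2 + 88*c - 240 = (c - 4)*(c^3 - 6*c^2 - 7*c + 60) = (c - 4)^2*(c^2 - 2*c - 15) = (c - 5)*(c - 4)^2*(c + 3)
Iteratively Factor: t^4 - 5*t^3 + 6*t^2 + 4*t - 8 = (t + 1)*(t^3 - 6*t^2 + 12*t - 8) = (t - 2)*(t + 1)*(t^2 - 4*t + 4) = (t - 2)^2*(t + 1)*(t - 2)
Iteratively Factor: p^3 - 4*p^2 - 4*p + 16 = (p + 2)*(p^2 - 6*p + 8) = (p - 4)*(p + 2)*(p - 2)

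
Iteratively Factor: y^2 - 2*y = (y)*(y - 2)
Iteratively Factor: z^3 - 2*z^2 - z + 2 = (z - 2)*(z^2 - 1) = (z - 2)*(z + 1)*(z - 1)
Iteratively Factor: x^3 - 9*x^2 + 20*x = (x - 5)*(x^2 - 4*x) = x*(x - 5)*(x - 4)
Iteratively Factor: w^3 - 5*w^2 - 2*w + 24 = (w - 4)*(w^2 - w - 6) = (w - 4)*(w + 2)*(w - 3)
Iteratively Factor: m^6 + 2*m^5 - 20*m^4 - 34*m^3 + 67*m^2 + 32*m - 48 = (m + 1)*(m^5 + m^4 - 21*m^3 - 13*m^2 + 80*m - 48) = (m - 1)*(m + 1)*(m^4 + 2*m^3 - 19*m^2 - 32*m + 48) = (m - 1)*(m + 1)*(m + 4)*(m^3 - 2*m^2 - 11*m + 12) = (m - 1)*(m + 1)*(m + 3)*(m + 4)*(m^2 - 5*m + 4) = (m - 1)^2*(m + 1)*(m + 3)*(m + 4)*(m - 4)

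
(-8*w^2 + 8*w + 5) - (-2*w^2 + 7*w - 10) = -6*w^2 + w + 15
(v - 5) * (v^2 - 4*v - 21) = v^3 - 9*v^2 - v + 105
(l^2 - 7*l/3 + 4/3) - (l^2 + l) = 4/3 - 10*l/3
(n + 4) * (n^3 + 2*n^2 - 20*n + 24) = n^4 + 6*n^3 - 12*n^2 - 56*n + 96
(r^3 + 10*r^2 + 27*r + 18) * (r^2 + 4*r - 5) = r^5 + 14*r^4 + 62*r^3 + 76*r^2 - 63*r - 90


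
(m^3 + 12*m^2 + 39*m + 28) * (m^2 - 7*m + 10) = m^5 + 5*m^4 - 35*m^3 - 125*m^2 + 194*m + 280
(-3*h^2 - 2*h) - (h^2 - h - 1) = -4*h^2 - h + 1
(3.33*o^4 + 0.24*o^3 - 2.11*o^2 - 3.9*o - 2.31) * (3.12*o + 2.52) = 10.3896*o^5 + 9.1404*o^4 - 5.9784*o^3 - 17.4852*o^2 - 17.0352*o - 5.8212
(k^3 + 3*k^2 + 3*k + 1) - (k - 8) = k^3 + 3*k^2 + 2*k + 9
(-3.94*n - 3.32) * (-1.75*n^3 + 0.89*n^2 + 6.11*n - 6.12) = 6.895*n^4 + 2.3034*n^3 - 27.0282*n^2 + 3.8276*n + 20.3184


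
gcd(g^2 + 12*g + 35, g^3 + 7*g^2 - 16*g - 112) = g + 7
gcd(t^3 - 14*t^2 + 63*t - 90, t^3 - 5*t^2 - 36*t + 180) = t^2 - 11*t + 30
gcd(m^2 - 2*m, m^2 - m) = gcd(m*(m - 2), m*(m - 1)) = m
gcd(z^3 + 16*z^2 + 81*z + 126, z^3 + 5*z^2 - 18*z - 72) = z^2 + 9*z + 18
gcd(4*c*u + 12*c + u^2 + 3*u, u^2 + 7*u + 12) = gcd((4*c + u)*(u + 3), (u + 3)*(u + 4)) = u + 3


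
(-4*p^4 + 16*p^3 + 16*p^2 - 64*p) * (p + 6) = -4*p^5 - 8*p^4 + 112*p^3 + 32*p^2 - 384*p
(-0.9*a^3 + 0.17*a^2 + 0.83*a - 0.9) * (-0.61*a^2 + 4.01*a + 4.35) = 0.549*a^5 - 3.7127*a^4 - 3.7396*a^3 + 4.6168*a^2 + 0.00149999999999961*a - 3.915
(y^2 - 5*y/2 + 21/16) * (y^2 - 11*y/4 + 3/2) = y^4 - 21*y^3/4 + 155*y^2/16 - 471*y/64 + 63/32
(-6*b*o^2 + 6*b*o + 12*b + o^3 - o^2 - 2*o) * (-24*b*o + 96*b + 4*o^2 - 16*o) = 144*b^2*o^3 - 720*b^2*o^2 + 288*b^2*o + 1152*b^2 - 48*b*o^4 + 240*b*o^3 - 96*b*o^2 - 384*b*o + 4*o^5 - 20*o^4 + 8*o^3 + 32*o^2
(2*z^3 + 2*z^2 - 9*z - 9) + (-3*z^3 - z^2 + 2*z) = -z^3 + z^2 - 7*z - 9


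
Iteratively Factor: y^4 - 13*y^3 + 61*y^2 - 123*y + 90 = (y - 3)*(y^3 - 10*y^2 + 31*y - 30) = (y - 3)*(y - 2)*(y^2 - 8*y + 15) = (y - 5)*(y - 3)*(y - 2)*(y - 3)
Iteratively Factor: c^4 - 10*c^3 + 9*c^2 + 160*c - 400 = (c - 5)*(c^3 - 5*c^2 - 16*c + 80) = (c - 5)*(c - 4)*(c^2 - c - 20) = (c - 5)*(c - 4)*(c + 4)*(c - 5)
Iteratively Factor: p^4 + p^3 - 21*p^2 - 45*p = (p + 3)*(p^3 - 2*p^2 - 15*p) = (p - 5)*(p + 3)*(p^2 + 3*p) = (p - 5)*(p + 3)^2*(p)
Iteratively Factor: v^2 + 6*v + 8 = (v + 2)*(v + 4)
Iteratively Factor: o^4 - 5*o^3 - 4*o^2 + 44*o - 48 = (o - 4)*(o^3 - o^2 - 8*o + 12) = (o - 4)*(o - 2)*(o^2 + o - 6) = (o - 4)*(o - 2)*(o + 3)*(o - 2)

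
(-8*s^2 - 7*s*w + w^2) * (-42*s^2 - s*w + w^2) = 336*s^4 + 302*s^3*w - 43*s^2*w^2 - 8*s*w^3 + w^4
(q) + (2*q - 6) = 3*q - 6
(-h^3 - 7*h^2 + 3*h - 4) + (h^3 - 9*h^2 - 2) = -16*h^2 + 3*h - 6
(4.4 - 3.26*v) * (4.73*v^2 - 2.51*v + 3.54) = -15.4198*v^3 + 28.9946*v^2 - 22.5844*v + 15.576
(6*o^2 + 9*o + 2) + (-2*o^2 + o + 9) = 4*o^2 + 10*o + 11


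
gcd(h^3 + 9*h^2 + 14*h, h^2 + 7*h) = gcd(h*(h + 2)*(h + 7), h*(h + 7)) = h^2 + 7*h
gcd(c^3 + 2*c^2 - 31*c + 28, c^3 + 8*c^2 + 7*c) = c + 7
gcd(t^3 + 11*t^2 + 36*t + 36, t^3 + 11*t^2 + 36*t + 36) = t^3 + 11*t^2 + 36*t + 36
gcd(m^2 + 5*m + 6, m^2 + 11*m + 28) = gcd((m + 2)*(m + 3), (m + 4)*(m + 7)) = 1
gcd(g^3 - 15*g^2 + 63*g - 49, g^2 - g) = g - 1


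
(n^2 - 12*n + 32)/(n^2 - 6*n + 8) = (n - 8)/(n - 2)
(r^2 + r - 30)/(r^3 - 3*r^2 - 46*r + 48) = (r - 5)/(r^2 - 9*r + 8)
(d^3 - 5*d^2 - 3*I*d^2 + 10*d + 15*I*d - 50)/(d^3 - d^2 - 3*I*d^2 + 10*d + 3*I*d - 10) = (d - 5)/(d - 1)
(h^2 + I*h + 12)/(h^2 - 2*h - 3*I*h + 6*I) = (h + 4*I)/(h - 2)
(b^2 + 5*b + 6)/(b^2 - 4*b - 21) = (b + 2)/(b - 7)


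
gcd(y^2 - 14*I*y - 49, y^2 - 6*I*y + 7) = y - 7*I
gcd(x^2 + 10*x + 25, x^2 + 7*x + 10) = x + 5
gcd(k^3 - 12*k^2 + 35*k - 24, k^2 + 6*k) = 1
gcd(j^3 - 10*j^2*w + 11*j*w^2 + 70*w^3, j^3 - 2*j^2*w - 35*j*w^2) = -j + 7*w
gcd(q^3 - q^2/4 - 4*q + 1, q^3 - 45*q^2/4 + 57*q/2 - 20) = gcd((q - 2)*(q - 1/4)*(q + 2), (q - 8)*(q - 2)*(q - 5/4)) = q - 2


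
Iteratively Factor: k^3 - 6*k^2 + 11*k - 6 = (k - 1)*(k^2 - 5*k + 6) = (k - 2)*(k - 1)*(k - 3)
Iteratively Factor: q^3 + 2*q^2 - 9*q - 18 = (q - 3)*(q^2 + 5*q + 6) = (q - 3)*(q + 3)*(q + 2)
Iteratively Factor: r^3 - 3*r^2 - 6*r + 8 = (r - 4)*(r^2 + r - 2) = (r - 4)*(r + 2)*(r - 1)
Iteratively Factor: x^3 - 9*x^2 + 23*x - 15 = (x - 5)*(x^2 - 4*x + 3) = (x - 5)*(x - 1)*(x - 3)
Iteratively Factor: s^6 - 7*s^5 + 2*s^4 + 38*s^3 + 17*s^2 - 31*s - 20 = (s + 1)*(s^5 - 8*s^4 + 10*s^3 + 28*s^2 - 11*s - 20) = (s + 1)^2*(s^4 - 9*s^3 + 19*s^2 + 9*s - 20) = (s - 4)*(s + 1)^2*(s^3 - 5*s^2 - s + 5) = (s - 5)*(s - 4)*(s + 1)^2*(s^2 - 1) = (s - 5)*(s - 4)*(s + 1)^3*(s - 1)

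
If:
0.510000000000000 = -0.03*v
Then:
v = -17.00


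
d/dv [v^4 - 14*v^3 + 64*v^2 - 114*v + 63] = 4*v^3 - 42*v^2 + 128*v - 114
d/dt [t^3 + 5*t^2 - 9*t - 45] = 3*t^2 + 10*t - 9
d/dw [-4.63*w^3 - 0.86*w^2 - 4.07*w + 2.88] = -13.89*w^2 - 1.72*w - 4.07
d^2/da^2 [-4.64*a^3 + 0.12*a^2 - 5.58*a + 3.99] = 0.24 - 27.84*a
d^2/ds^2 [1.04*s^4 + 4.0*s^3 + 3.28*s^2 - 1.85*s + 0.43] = 12.48*s^2 + 24.0*s + 6.56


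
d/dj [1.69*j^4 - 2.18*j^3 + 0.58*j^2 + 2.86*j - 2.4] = 6.76*j^3 - 6.54*j^2 + 1.16*j + 2.86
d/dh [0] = 0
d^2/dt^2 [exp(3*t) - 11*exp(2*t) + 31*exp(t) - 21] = (9*exp(2*t) - 44*exp(t) + 31)*exp(t)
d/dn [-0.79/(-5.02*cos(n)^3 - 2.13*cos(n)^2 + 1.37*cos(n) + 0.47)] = (11.8974*cos(n)^2 + 3.3654*cos(n) - 1.0823)*sin(n)/(5.02*cos(n)^3 + 2.13*cos(n)^2 - 1.37*cos(n) - 0.47)^2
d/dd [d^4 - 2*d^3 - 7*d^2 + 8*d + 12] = 4*d^3 - 6*d^2 - 14*d + 8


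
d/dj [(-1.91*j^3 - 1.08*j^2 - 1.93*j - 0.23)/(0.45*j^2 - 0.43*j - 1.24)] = (-0.8595*j^4 + 1.6426*j^3 + 8.4381*j^2 + 2.8854*j + 2.2943)/(0.2025*j^4 - 0.387*j^3 - 0.9311*j^2 + 1.0664*j + 1.5376)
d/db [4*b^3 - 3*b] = 12*b^2 - 3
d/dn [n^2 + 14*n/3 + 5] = 2*n + 14/3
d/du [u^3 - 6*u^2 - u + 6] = 3*u^2 - 12*u - 1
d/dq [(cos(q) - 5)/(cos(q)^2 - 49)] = (cos(q)^2 - 10*cos(q) + 49)*sin(q)/(cos(q)^2 - 49)^2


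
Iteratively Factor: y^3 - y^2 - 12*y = (y)*(y^2 - y - 12) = y*(y + 3)*(y - 4)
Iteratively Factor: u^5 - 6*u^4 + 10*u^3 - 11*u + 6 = (u - 1)*(u^4 - 5*u^3 + 5*u^2 + 5*u - 6) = (u - 1)*(u + 1)*(u^3 - 6*u^2 + 11*u - 6) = (u - 3)*(u - 1)*(u + 1)*(u^2 - 3*u + 2) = (u - 3)*(u - 1)^2*(u + 1)*(u - 2)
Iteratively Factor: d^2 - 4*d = (d)*(d - 4)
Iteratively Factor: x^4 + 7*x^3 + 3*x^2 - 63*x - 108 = (x - 3)*(x^3 + 10*x^2 + 33*x + 36) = (x - 3)*(x + 3)*(x^2 + 7*x + 12) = (x - 3)*(x + 3)^2*(x + 4)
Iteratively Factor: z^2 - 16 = (z - 4)*(z + 4)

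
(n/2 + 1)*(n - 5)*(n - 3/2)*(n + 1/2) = n^4/2 - 2*n^3 - 31*n^2/8 + 49*n/8 + 15/4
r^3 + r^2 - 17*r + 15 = (r - 3)*(r - 1)*(r + 5)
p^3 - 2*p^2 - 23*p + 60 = (p - 4)*(p - 3)*(p + 5)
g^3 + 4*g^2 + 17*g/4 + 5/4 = (g + 1/2)*(g + 1)*(g + 5/2)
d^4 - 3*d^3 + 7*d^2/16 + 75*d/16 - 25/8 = (d - 2)*(d - 5/4)*(d - 1)*(d + 5/4)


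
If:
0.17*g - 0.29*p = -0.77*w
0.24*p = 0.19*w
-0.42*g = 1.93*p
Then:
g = 0.00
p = 0.00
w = 0.00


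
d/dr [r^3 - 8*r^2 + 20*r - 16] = 3*r^2 - 16*r + 20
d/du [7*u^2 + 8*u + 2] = 14*u + 8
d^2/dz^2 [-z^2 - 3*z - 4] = -2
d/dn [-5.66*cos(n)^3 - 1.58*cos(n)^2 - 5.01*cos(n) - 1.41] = (16.98*cos(n)^2 + 3.16*cos(n) + 5.01)*sin(n)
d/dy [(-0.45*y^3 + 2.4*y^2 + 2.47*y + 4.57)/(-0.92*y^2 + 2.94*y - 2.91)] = (0.414*y^4 - 2.646*y^3 + 13.2569*y^2 - 5.5592*y - 20.6235)/(0.8464*y^4 - 5.4096*y^3 + 13.998*y^2 - 17.1108*y + 8.4681)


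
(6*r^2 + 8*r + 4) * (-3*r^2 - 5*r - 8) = -18*r^4 - 54*r^3 - 100*r^2 - 84*r - 32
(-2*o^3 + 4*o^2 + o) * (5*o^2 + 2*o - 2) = -10*o^5 + 16*o^4 + 17*o^3 - 6*o^2 - 2*o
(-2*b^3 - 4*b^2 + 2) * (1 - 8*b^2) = 16*b^5 + 32*b^4 - 2*b^3 - 20*b^2 + 2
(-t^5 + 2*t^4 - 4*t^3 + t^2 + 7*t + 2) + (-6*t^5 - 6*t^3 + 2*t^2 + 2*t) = -7*t^5 + 2*t^4 - 10*t^3 + 3*t^2 + 9*t + 2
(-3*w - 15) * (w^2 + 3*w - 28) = -3*w^3 - 24*w^2 + 39*w + 420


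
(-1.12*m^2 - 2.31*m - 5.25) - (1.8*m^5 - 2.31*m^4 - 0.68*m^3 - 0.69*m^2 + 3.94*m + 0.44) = -1.8*m^5 + 2.31*m^4 + 0.68*m^3 - 0.43*m^2 - 6.25*m - 5.69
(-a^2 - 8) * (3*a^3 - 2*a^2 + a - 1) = -3*a^5 + 2*a^4 - 25*a^3 + 17*a^2 - 8*a + 8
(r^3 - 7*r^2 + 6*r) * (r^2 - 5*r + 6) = r^5 - 12*r^4 + 47*r^3 - 72*r^2 + 36*r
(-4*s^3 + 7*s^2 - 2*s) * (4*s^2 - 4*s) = -16*s^5 + 44*s^4 - 36*s^3 + 8*s^2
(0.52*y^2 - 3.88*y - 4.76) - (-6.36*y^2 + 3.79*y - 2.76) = 6.88*y^2 - 7.67*y - 2.0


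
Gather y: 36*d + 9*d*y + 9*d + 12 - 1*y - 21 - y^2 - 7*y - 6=45*d - y^2 + y*(9*d - 8) - 15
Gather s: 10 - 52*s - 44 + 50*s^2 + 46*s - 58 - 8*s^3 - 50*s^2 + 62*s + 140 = -8*s^3 + 56*s + 48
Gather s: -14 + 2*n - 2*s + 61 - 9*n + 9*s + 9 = -7*n + 7*s + 56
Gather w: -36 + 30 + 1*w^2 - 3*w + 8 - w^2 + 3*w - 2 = 0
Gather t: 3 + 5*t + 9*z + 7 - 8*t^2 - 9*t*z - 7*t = -8*t^2 + t*(-9*z - 2) + 9*z + 10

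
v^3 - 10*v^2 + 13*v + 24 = (v - 8)*(v - 3)*(v + 1)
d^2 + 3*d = d*(d + 3)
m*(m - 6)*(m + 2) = m^3 - 4*m^2 - 12*m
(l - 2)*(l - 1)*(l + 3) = l^3 - 7*l + 6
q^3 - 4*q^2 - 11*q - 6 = (q - 6)*(q + 1)^2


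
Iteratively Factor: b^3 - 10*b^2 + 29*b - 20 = (b - 5)*(b^2 - 5*b + 4) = (b - 5)*(b - 1)*(b - 4)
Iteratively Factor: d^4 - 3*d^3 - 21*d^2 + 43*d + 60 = (d - 5)*(d^3 + 2*d^2 - 11*d - 12) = (d - 5)*(d + 1)*(d^2 + d - 12) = (d - 5)*(d - 3)*(d + 1)*(d + 4)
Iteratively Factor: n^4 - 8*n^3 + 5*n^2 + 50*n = (n)*(n^3 - 8*n^2 + 5*n + 50) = n*(n - 5)*(n^2 - 3*n - 10) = n*(n - 5)^2*(n + 2)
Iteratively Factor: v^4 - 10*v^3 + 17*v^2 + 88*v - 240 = (v + 3)*(v^3 - 13*v^2 + 56*v - 80) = (v - 4)*(v + 3)*(v^2 - 9*v + 20) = (v - 5)*(v - 4)*(v + 3)*(v - 4)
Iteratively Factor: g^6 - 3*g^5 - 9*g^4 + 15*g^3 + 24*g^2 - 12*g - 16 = (g - 2)*(g^5 - g^4 - 11*g^3 - 7*g^2 + 10*g + 8) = (g - 2)*(g + 1)*(g^4 - 2*g^3 - 9*g^2 + 2*g + 8) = (g - 2)*(g + 1)^2*(g^3 - 3*g^2 - 6*g + 8) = (g - 2)*(g + 1)^2*(g + 2)*(g^2 - 5*g + 4) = (g - 2)*(g - 1)*(g + 1)^2*(g + 2)*(g - 4)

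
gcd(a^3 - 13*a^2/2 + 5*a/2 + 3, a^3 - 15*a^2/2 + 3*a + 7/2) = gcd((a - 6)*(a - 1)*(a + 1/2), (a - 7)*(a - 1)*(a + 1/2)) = a^2 - a/2 - 1/2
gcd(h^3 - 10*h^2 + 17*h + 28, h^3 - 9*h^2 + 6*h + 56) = h^2 - 11*h + 28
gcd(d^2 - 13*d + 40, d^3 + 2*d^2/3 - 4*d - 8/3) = 1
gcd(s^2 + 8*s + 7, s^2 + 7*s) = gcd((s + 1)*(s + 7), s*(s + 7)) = s + 7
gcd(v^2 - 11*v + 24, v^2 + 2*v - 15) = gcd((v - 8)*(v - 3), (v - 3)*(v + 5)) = v - 3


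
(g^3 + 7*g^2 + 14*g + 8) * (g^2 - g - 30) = g^5 + 6*g^4 - 23*g^3 - 216*g^2 - 428*g - 240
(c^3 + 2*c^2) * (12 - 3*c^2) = -3*c^5 - 6*c^4 + 12*c^3 + 24*c^2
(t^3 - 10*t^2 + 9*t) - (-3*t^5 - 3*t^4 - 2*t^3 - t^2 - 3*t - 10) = 3*t^5 + 3*t^4 + 3*t^3 - 9*t^2 + 12*t + 10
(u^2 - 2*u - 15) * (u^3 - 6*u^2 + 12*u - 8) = u^5 - 8*u^4 + 9*u^3 + 58*u^2 - 164*u + 120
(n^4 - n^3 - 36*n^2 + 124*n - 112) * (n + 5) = n^5 + 4*n^4 - 41*n^3 - 56*n^2 + 508*n - 560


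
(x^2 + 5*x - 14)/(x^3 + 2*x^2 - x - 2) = (x^2 + 5*x - 14)/(x^3 + 2*x^2 - x - 2)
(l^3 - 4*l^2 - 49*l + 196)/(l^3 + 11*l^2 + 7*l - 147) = (l^2 - 11*l + 28)/(l^2 + 4*l - 21)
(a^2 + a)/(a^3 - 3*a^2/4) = 4*(a + 1)/(a*(4*a - 3))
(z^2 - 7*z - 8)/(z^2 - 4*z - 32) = (z + 1)/(z + 4)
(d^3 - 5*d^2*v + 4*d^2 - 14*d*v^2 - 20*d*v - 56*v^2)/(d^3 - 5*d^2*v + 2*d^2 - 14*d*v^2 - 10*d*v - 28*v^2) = (d + 4)/(d + 2)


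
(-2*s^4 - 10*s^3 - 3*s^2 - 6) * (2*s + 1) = -4*s^5 - 22*s^4 - 16*s^3 - 3*s^2 - 12*s - 6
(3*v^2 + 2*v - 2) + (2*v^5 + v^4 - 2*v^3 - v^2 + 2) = 2*v^5 + v^4 - 2*v^3 + 2*v^2 + 2*v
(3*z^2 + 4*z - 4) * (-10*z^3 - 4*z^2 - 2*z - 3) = -30*z^5 - 52*z^4 + 18*z^3 - z^2 - 4*z + 12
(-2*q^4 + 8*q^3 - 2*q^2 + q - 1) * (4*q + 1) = -8*q^5 + 30*q^4 + 2*q^2 - 3*q - 1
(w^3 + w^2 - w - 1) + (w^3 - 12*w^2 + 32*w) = 2*w^3 - 11*w^2 + 31*w - 1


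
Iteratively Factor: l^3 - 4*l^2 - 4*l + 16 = (l - 2)*(l^2 - 2*l - 8) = (l - 4)*(l - 2)*(l + 2)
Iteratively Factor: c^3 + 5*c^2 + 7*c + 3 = (c + 1)*(c^2 + 4*c + 3) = (c + 1)^2*(c + 3)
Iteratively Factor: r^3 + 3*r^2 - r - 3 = (r + 3)*(r^2 - 1) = (r + 1)*(r + 3)*(r - 1)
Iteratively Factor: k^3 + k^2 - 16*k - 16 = (k + 1)*(k^2 - 16) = (k + 1)*(k + 4)*(k - 4)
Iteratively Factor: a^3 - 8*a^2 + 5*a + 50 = (a - 5)*(a^2 - 3*a - 10) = (a - 5)*(a + 2)*(a - 5)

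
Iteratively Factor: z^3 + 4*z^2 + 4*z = (z + 2)*(z^2 + 2*z) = (z + 2)^2*(z)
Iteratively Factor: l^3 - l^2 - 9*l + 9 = (l - 3)*(l^2 + 2*l - 3) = (l - 3)*(l + 3)*(l - 1)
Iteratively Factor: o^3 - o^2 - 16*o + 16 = (o - 1)*(o^2 - 16) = (o - 1)*(o + 4)*(o - 4)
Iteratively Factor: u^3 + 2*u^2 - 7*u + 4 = (u - 1)*(u^2 + 3*u - 4) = (u - 1)*(u + 4)*(u - 1)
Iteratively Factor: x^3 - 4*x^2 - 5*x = (x)*(x^2 - 4*x - 5) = x*(x - 5)*(x + 1)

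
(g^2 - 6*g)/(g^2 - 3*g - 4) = g*(6 - g)/(-g^2 + 3*g + 4)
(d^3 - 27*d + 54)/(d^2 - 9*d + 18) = (d^2 + 3*d - 18)/(d - 6)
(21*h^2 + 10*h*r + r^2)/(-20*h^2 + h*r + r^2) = (21*h^2 + 10*h*r + r^2)/(-20*h^2 + h*r + r^2)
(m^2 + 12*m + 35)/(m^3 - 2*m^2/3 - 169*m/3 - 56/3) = 3*(m + 5)/(3*m^2 - 23*m - 8)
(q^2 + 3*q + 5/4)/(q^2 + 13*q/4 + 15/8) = 2*(2*q + 1)/(4*q + 3)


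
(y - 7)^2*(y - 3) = y^3 - 17*y^2 + 91*y - 147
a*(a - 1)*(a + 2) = a^3 + a^2 - 2*a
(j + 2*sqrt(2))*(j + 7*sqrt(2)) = j^2 + 9*sqrt(2)*j + 28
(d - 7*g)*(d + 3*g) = d^2 - 4*d*g - 21*g^2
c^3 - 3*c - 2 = (c - 2)*(c + 1)^2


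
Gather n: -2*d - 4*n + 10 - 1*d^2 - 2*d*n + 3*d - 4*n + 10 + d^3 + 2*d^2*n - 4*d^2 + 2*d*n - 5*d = d^3 - 5*d^2 - 4*d + n*(2*d^2 - 8) + 20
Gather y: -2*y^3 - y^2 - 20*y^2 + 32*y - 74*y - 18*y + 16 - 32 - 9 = -2*y^3 - 21*y^2 - 60*y - 25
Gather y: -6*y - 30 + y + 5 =-5*y - 25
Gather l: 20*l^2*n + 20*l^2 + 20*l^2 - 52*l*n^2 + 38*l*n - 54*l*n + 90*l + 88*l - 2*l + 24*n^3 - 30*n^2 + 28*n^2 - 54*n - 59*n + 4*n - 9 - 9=l^2*(20*n + 40) + l*(-52*n^2 - 16*n + 176) + 24*n^3 - 2*n^2 - 109*n - 18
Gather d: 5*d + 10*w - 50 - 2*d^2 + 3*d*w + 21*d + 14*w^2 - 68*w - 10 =-2*d^2 + d*(3*w + 26) + 14*w^2 - 58*w - 60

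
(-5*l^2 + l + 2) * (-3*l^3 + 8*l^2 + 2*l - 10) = 15*l^5 - 43*l^4 - 8*l^3 + 68*l^2 - 6*l - 20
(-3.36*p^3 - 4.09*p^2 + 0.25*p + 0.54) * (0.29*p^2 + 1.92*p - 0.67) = -0.9744*p^5 - 7.6373*p^4 - 5.5291*p^3 + 3.3769*p^2 + 0.8693*p - 0.3618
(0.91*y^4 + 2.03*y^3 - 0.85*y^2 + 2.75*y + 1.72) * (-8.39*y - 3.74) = -7.6349*y^5 - 20.4351*y^4 - 0.4607*y^3 - 19.8935*y^2 - 24.7158*y - 6.4328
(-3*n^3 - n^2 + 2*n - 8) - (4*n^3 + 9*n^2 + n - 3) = -7*n^3 - 10*n^2 + n - 5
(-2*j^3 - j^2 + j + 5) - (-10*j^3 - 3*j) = 8*j^3 - j^2 + 4*j + 5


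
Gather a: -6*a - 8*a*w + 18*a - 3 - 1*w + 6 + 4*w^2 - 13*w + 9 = a*(12 - 8*w) + 4*w^2 - 14*w + 12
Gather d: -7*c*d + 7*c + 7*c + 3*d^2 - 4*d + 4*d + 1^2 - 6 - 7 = -7*c*d + 14*c + 3*d^2 - 12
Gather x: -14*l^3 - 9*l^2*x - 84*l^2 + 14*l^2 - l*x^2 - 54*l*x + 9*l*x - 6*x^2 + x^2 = -14*l^3 - 70*l^2 + x^2*(-l - 5) + x*(-9*l^2 - 45*l)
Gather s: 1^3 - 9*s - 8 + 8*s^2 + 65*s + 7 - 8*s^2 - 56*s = 0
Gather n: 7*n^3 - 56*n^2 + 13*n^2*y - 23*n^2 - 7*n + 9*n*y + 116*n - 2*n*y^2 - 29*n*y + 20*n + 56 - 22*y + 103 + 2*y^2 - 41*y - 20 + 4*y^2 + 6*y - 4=7*n^3 + n^2*(13*y - 79) + n*(-2*y^2 - 20*y + 129) + 6*y^2 - 57*y + 135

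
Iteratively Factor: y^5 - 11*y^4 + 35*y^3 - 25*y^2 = (y - 5)*(y^4 - 6*y^3 + 5*y^2) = y*(y - 5)*(y^3 - 6*y^2 + 5*y) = y*(y - 5)*(y - 1)*(y^2 - 5*y) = y^2*(y - 5)*(y - 1)*(y - 5)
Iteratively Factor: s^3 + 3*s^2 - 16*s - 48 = (s + 4)*(s^2 - s - 12) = (s + 3)*(s + 4)*(s - 4)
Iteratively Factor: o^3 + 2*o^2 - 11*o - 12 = (o - 3)*(o^2 + 5*o + 4) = (o - 3)*(o + 1)*(o + 4)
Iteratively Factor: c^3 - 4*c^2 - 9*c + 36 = (c - 3)*(c^2 - c - 12) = (c - 4)*(c - 3)*(c + 3)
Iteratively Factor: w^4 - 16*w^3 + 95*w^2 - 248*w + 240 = (w - 3)*(w^3 - 13*w^2 + 56*w - 80) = (w - 5)*(w - 3)*(w^2 - 8*w + 16) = (w - 5)*(w - 4)*(w - 3)*(w - 4)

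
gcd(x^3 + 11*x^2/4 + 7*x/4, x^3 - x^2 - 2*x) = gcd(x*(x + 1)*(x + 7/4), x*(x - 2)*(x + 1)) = x^2 + x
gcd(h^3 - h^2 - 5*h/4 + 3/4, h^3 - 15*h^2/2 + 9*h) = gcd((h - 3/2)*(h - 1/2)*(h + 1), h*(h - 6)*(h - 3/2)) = h - 3/2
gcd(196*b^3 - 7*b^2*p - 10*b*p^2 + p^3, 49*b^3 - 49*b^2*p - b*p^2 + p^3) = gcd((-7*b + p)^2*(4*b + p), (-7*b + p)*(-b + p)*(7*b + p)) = -7*b + p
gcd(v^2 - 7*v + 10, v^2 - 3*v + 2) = v - 2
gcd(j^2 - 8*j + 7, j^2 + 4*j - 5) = j - 1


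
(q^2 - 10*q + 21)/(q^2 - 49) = (q - 3)/(q + 7)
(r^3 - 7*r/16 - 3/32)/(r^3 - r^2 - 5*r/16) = (4*r^2 - r - 3/2)/(r*(4*r - 5))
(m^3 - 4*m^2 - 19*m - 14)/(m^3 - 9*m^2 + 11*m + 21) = (m + 2)/(m - 3)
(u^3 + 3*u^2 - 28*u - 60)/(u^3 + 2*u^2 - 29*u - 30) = (u + 2)/(u + 1)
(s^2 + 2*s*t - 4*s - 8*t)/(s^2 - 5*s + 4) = (s + 2*t)/(s - 1)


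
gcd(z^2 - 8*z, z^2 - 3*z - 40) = z - 8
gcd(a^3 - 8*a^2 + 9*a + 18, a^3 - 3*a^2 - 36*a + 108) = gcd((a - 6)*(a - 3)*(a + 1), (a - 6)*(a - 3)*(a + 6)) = a^2 - 9*a + 18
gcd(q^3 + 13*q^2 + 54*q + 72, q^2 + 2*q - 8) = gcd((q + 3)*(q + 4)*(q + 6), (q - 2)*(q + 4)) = q + 4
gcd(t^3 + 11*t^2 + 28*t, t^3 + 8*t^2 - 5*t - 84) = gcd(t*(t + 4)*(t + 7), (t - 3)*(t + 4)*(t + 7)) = t^2 + 11*t + 28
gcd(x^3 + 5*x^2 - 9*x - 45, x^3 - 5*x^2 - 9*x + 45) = x^2 - 9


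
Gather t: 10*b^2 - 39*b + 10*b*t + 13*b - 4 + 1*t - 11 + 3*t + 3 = 10*b^2 - 26*b + t*(10*b + 4) - 12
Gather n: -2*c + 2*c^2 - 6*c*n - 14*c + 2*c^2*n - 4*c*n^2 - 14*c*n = 2*c^2 - 4*c*n^2 - 16*c + n*(2*c^2 - 20*c)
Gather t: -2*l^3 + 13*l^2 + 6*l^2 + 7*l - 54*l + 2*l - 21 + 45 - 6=-2*l^3 + 19*l^2 - 45*l + 18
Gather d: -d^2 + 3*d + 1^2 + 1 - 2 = -d^2 + 3*d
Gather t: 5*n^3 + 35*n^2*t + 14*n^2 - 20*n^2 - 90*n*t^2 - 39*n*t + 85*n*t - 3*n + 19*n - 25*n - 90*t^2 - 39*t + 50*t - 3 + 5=5*n^3 - 6*n^2 - 9*n + t^2*(-90*n - 90) + t*(35*n^2 + 46*n + 11) + 2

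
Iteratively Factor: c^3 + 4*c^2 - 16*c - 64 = (c + 4)*(c^2 - 16) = (c + 4)^2*(c - 4)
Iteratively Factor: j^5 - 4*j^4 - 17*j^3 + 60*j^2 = (j + 4)*(j^4 - 8*j^3 + 15*j^2) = j*(j + 4)*(j^3 - 8*j^2 + 15*j) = j^2*(j + 4)*(j^2 - 8*j + 15) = j^2*(j - 3)*(j + 4)*(j - 5)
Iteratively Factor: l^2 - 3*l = (l - 3)*(l)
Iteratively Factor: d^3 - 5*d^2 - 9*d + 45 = (d + 3)*(d^2 - 8*d + 15) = (d - 5)*(d + 3)*(d - 3)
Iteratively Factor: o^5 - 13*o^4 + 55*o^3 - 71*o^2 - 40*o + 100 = (o - 5)*(o^4 - 8*o^3 + 15*o^2 + 4*o - 20) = (o - 5)*(o - 2)*(o^3 - 6*o^2 + 3*o + 10) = (o - 5)*(o - 2)^2*(o^2 - 4*o - 5) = (o - 5)^2*(o - 2)^2*(o + 1)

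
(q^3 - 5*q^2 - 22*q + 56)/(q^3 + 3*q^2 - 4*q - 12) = (q^2 - 3*q - 28)/(q^2 + 5*q + 6)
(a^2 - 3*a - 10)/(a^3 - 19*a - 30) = 1/(a + 3)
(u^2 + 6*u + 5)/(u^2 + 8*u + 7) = (u + 5)/(u + 7)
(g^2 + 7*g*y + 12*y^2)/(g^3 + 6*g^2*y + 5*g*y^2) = (g^2 + 7*g*y + 12*y^2)/(g*(g^2 + 6*g*y + 5*y^2))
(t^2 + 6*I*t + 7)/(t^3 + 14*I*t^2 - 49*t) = (t - I)/(t*(t + 7*I))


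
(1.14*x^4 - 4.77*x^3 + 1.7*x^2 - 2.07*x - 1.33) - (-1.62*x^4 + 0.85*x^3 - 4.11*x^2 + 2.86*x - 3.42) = 2.76*x^4 - 5.62*x^3 + 5.81*x^2 - 4.93*x + 2.09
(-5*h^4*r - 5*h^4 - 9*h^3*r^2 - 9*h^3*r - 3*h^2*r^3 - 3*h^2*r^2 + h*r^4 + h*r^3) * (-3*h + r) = 15*h^5*r + 15*h^5 + 22*h^4*r^2 + 22*h^4*r - 6*h^2*r^4 - 6*h^2*r^3 + h*r^5 + h*r^4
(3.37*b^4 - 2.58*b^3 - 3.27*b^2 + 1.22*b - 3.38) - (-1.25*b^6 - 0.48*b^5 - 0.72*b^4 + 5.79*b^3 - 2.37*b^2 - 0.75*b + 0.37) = 1.25*b^6 + 0.48*b^5 + 4.09*b^4 - 8.37*b^3 - 0.9*b^2 + 1.97*b - 3.75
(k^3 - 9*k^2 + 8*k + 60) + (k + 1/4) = k^3 - 9*k^2 + 9*k + 241/4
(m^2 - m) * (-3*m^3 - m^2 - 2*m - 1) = -3*m^5 + 2*m^4 - m^3 + m^2 + m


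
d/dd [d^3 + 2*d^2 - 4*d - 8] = 3*d^2 + 4*d - 4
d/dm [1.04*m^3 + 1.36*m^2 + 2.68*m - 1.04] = 3.12*m^2 + 2.72*m + 2.68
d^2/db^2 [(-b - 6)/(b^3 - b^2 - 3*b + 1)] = 2*(-(b + 6)*(-3*b^2 + 2*b + 3)^2 + (3*b^2 - 2*b + (b + 6)*(3*b - 1) - 3)*(b^3 - b^2 - 3*b + 1))/(b^3 - b^2 - 3*b + 1)^3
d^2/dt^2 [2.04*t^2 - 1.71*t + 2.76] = 4.08000000000000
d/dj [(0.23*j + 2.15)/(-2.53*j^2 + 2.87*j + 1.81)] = (0.5819*j^2 + 10.879*j - 5.7542)/(6.4009*j^4 - 14.5222*j^3 - 0.9217*j^2 + 10.3894*j + 3.2761)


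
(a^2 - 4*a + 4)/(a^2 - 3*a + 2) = (a - 2)/(a - 1)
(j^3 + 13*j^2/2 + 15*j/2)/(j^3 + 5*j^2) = (j + 3/2)/j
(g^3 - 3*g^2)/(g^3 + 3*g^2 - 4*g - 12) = g^2*(g - 3)/(g^3 + 3*g^2 - 4*g - 12)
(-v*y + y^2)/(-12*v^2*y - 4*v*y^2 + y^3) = (v - y)/(12*v^2 + 4*v*y - y^2)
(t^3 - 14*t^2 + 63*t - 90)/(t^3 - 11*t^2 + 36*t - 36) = (t - 5)/(t - 2)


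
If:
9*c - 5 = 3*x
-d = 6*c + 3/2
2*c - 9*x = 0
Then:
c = 3/5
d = -51/10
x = 2/15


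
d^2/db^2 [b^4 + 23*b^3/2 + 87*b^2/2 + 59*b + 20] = 12*b^2 + 69*b + 87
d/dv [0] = 0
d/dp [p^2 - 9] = 2*p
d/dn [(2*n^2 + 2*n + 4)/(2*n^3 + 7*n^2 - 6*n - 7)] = 2*(-2*n^4 - 4*n^3 - 25*n^2 - 42*n + 5)/(4*n^6 + 28*n^5 + 25*n^4 - 112*n^3 - 62*n^2 + 84*n + 49)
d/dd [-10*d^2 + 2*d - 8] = 2 - 20*d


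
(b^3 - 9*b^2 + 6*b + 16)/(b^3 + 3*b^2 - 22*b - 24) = (b^2 - 10*b + 16)/(b^2 + 2*b - 24)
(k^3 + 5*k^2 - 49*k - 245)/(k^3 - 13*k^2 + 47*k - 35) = (k^2 + 12*k + 35)/(k^2 - 6*k + 5)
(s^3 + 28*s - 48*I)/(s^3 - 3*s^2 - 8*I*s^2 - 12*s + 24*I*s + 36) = (s^2 + 2*I*s + 24)/(s^2 + s*(-3 - 6*I) + 18*I)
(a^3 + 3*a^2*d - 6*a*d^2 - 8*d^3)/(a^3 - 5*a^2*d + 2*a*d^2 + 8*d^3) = (a + 4*d)/(a - 4*d)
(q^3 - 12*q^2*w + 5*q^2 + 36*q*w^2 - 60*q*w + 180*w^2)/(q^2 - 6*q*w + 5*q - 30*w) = q - 6*w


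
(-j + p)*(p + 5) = -j*p - 5*j + p^2 + 5*p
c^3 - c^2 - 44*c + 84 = (c - 6)*(c - 2)*(c + 7)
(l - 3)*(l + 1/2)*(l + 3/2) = l^3 - l^2 - 21*l/4 - 9/4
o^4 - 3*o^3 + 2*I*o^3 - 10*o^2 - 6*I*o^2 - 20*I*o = o*(o - 5)*(o + 2)*(o + 2*I)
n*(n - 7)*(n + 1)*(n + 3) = n^4 - 3*n^3 - 25*n^2 - 21*n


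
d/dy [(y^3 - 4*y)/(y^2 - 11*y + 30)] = (y^4 - 22*y^3 + 94*y^2 - 120)/(y^4 - 22*y^3 + 181*y^2 - 660*y + 900)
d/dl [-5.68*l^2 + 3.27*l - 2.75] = 3.27 - 11.36*l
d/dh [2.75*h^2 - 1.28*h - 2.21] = 5.5*h - 1.28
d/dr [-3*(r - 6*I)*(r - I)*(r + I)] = -9*r^2 + 36*I*r - 3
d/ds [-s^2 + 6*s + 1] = 6 - 2*s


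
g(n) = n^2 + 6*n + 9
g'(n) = 2*n + 6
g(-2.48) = 0.27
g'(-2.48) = 1.04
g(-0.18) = 7.95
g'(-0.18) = 5.64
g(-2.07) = 0.86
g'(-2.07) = 1.86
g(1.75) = 22.56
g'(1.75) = 9.50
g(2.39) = 29.05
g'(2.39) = 10.78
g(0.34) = 11.16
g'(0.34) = 6.68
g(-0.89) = 4.45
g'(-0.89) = 4.22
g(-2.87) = 0.02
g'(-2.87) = 0.26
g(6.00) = 81.00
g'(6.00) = 18.00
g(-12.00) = 81.00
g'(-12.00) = -18.00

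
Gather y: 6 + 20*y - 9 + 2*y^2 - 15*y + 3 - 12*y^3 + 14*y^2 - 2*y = -12*y^3 + 16*y^2 + 3*y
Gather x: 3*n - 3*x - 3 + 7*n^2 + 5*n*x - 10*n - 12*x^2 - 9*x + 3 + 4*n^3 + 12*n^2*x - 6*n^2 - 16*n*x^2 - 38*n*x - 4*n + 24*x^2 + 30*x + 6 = 4*n^3 + n^2 - 11*n + x^2*(12 - 16*n) + x*(12*n^2 - 33*n + 18) + 6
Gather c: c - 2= c - 2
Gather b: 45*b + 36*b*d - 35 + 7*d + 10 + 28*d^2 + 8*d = b*(36*d + 45) + 28*d^2 + 15*d - 25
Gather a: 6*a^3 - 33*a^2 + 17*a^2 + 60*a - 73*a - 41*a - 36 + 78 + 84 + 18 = 6*a^3 - 16*a^2 - 54*a + 144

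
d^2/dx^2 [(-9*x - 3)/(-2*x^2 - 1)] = 12*(6*x^3 + 6*x^2 - 9*x - 1)/(8*x^6 + 12*x^4 + 6*x^2 + 1)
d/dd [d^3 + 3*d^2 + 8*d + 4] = 3*d^2 + 6*d + 8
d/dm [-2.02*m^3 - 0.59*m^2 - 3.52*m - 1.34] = -6.06*m^2 - 1.18*m - 3.52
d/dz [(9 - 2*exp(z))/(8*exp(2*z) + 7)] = (16*exp(2*z) - 144*exp(z) - 14)*exp(z)/(64*exp(4*z) + 112*exp(2*z) + 49)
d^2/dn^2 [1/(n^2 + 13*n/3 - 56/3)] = 6*(-9*n^2 - 39*n + (6*n + 13)^2 + 168)/(3*n^2 + 13*n - 56)^3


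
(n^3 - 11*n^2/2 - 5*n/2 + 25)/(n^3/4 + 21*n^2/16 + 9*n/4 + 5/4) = 8*(2*n^2 - 15*n + 25)/(4*n^2 + 13*n + 10)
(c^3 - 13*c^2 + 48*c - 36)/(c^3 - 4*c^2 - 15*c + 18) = (c - 6)/(c + 3)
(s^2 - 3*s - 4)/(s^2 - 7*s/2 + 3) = 2*(s^2 - 3*s - 4)/(2*s^2 - 7*s + 6)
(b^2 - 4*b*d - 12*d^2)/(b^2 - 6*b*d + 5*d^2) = (b^2 - 4*b*d - 12*d^2)/(b^2 - 6*b*d + 5*d^2)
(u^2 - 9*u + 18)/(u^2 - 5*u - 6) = (u - 3)/(u + 1)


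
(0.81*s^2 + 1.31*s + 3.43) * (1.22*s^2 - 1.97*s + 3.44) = 0.9882*s^4 + 0.00249999999999995*s^3 + 4.3903*s^2 - 2.2507*s + 11.7992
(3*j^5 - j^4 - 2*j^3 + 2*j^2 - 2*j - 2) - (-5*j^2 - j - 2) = 3*j^5 - j^4 - 2*j^3 + 7*j^2 - j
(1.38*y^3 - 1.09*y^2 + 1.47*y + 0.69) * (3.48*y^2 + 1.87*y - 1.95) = 4.8024*y^5 - 1.2126*y^4 + 0.386299999999999*y^3 + 7.2756*y^2 - 1.5762*y - 1.3455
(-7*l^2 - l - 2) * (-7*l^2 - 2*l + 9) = 49*l^4 + 21*l^3 - 47*l^2 - 5*l - 18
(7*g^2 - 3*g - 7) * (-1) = -7*g^2 + 3*g + 7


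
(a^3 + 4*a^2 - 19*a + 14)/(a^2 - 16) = (a^3 + 4*a^2 - 19*a + 14)/(a^2 - 16)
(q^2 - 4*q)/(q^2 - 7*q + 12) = q/(q - 3)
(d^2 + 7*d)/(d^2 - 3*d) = (d + 7)/(d - 3)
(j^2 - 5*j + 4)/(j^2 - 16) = (j - 1)/(j + 4)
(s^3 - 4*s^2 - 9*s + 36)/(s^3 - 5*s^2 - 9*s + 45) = (s - 4)/(s - 5)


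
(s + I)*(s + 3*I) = s^2 + 4*I*s - 3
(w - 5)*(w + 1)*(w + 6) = w^3 + 2*w^2 - 29*w - 30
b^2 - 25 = (b - 5)*(b + 5)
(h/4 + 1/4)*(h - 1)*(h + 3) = h^3/4 + 3*h^2/4 - h/4 - 3/4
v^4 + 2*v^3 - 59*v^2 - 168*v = v*(v - 8)*(v + 3)*(v + 7)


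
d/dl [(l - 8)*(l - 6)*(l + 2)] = 3*l^2 - 24*l + 20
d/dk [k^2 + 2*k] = 2*k + 2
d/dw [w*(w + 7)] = 2*w + 7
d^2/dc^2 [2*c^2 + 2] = 4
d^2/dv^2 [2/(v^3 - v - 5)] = 4*(-3*v*(-v^3 + v + 5) - (3*v^2 - 1)^2)/(-v^3 + v + 5)^3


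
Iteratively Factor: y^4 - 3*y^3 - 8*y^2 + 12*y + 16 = (y - 4)*(y^3 + y^2 - 4*y - 4) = (y - 4)*(y - 2)*(y^2 + 3*y + 2) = (y - 4)*(y - 2)*(y + 1)*(y + 2)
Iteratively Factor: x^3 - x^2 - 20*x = (x - 5)*(x^2 + 4*x) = x*(x - 5)*(x + 4)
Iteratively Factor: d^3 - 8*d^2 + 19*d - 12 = (d - 3)*(d^2 - 5*d + 4) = (d - 3)*(d - 1)*(d - 4)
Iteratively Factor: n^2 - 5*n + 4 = (n - 4)*(n - 1)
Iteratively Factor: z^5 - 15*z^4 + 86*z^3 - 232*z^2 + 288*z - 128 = (z - 1)*(z^4 - 14*z^3 + 72*z^2 - 160*z + 128) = (z - 4)*(z - 1)*(z^3 - 10*z^2 + 32*z - 32) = (z - 4)*(z - 2)*(z - 1)*(z^2 - 8*z + 16) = (z - 4)^2*(z - 2)*(z - 1)*(z - 4)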